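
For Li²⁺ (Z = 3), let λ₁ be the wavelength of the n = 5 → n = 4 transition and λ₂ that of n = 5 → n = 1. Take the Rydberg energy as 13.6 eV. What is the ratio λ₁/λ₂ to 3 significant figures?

λ ∝ 1/ΔE ∝ 1/(1/n_f² − 1/n_i²), and the Z² and hc factors cancel in the ratio.
λ₁/λ₂ = (1/1² − 1/5²)/(1/4² − 1/5²) = 0.9600/0.02250 = 42.7.

42.7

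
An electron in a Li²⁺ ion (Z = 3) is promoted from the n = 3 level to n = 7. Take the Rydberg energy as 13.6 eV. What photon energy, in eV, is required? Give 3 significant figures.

The Bohr energies scale as Z², so for Z = 3: E_n = −122.4/n² eV.
E_7 = −122.4/49 = −2.498 eV and E_3 = −122.4/9 = −13.60 eV.
The photon energy is |E_7 − E_3| = 11.1 eV.

11.1 eV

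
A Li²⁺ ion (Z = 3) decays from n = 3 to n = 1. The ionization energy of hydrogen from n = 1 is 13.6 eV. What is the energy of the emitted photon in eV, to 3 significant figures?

109 eV

The Bohr energies scale as Z², so for Z = 3: E_n = −122.4/n² eV.
E_3 = −122.4/9 = −13.60 eV and E_1 = −122.4/1 = −122.4 eV.
The photon energy is |E_3 − E_1| = 109 eV.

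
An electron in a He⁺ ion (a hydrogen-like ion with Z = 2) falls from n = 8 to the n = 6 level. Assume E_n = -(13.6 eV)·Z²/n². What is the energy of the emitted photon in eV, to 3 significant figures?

0.661 eV

The Bohr energies scale as Z², so for Z = 2: E_n = −54.40/n² eV.
E_8 = −54.40/64 = −0.8500 eV and E_6 = −54.40/36 = −1.511 eV.
The photon energy is |E_8 − E_6| = 0.661 eV.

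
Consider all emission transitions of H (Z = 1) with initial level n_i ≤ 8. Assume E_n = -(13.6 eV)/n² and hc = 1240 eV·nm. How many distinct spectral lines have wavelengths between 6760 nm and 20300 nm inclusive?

4

Enumerate all n_i → n_f pairs with 1 ≤ n_f < n_i ≤ 8 and compute λ = 1240 / [13.6·1·(1/n_f² − 1/n_i²)].
Lines falling in [6760, 20300] nm: 6→5 (7460 nm), 8→6 (7503 nm), 7→6 (12370 nm), 8→7 (19060 nm).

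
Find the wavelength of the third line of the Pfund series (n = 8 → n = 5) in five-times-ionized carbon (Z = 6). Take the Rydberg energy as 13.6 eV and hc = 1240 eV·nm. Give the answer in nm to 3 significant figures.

The Pfund series terminates on n_f = 5; the third line has n_i = 5+3 = 8.
ΔE = 489.6 × (1/5² − 1/8²) = 11.93 eV.
λ = 1240 / 11.93 = 104 nm.

104 nm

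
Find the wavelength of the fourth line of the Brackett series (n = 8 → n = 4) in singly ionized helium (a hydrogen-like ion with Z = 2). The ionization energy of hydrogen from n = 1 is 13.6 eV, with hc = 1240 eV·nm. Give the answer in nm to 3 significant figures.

486 nm

The Brackett series terminates on n_f = 4; the fourth line has n_i = 4+4 = 8.
ΔE = 54.40 × (1/4² − 1/8²) = 2.550 eV.
λ = 1240 / 2.550 = 486 nm.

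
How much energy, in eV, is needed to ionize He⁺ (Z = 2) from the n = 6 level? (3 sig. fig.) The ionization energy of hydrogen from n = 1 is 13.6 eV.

1.51 eV

E_n = −13.6 Z²/n² = −54.40/n² eV for Z = 2.
E_6 = −54.40/36 = −1.51 eV, so ionization (to E = 0) requires 1.51 eV.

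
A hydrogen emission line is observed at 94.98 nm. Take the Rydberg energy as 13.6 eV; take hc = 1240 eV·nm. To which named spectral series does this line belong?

ΔE = 1240/94.98 = 13.06 eV.
This matches 13.6 × (1/1² − 1/5²), so n_f = 1: the Lyman series.

Lyman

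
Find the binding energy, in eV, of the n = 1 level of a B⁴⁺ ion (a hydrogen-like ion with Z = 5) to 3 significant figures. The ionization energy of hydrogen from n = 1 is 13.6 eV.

E_n = −13.6 Z²/n² = −340.0/n² eV for Z = 5.
E_1 = −340.0/1 = −340 eV, so ionization (to E = 0) requires 340 eV.

340 eV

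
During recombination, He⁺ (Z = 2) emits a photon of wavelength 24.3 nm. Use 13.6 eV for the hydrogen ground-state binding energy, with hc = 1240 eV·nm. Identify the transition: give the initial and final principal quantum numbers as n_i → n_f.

n_i = 4, n_f = 1

The photon energy is ΔE = hc/λ = 1240 / 24.3 = 51.03 eV.
With Z = 2, ΔE = 54.40 × (1/n_f² − 1/n_i²), so 1/n_f² − 1/n_i² = 0.9380.
Trying n_f = 1 gives 1/n_i² = 0.06197, i.e. n_i ≈ 4; this pair matches.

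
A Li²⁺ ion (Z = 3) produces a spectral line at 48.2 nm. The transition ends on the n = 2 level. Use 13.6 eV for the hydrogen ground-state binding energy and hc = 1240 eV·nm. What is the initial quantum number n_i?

The photon energy is ΔE = hc/λ = 1240 / 48.2 = 25.73 eV.
With Z = 3, ΔE = 122.4 × (1/n_f² − 1/n_i²), so 1/n_f² − 1/n_i² = 0.2102.
With n_f = 2: 1/n_i² = 1/4 − 0.2102 = 0.03982, so n_i ≈ 5.01.

n_i = 5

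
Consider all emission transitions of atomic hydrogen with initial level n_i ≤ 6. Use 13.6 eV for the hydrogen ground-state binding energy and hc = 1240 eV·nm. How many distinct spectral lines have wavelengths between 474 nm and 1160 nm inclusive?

Enumerate all n_i → n_f pairs with 1 ≤ n_f < n_i ≤ 6 and compute λ = 1240 / [13.6·1·(1/n_f² − 1/n_i²)].
Lines falling in [474, 1160] nm: 4→2 (486.3 nm), 3→2 (656.5 nm), 6→3 (1094 nm).

3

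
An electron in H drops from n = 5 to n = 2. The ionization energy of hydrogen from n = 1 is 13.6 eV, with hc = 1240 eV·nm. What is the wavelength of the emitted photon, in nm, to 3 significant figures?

ΔE = 13.60 × (1/2² − 1/5²) = 13.60 × 0.2100 = 2.856 eV.
λ = hc/ΔE = 1240 / 2.856 = 434 nm.
This line belongs to the Balmer series.

434 nm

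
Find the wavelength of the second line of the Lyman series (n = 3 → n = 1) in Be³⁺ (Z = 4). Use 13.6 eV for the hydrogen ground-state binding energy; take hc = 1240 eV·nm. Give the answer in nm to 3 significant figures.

The Lyman series terminates on n_f = 1; the second line has n_i = 1+2 = 3.
ΔE = 217.6 × (1/1² − 1/3²) = 193.4 eV.
λ = 1240 / 193.4 = 6.41 nm.

6.41 nm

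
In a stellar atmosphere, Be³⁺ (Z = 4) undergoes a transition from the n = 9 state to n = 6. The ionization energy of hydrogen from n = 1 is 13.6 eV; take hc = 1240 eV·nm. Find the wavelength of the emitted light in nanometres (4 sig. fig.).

369.3 nm

For Z = 4 the level energies scale as Z², so the effective Rydberg energy is 13.6 × 16 = 217.6 eV.
ΔE = 217.6 × (1/6² − 1/9²) = 217.6 × 0.01543 = 3.358 eV.
λ = hc/ΔE = 1240 / 3.358 = 369.3 nm.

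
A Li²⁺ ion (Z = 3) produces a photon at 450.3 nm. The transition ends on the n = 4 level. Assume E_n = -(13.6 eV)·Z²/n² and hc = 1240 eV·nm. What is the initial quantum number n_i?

n_i = 5

The photon energy is ΔE = hc/λ = 1240 / 450.3 = 2.754 eV.
With Z = 3, ΔE = 122.4 × (1/n_f² − 1/n_i²), so 1/n_f² − 1/n_i² = 0.02250.
With n_f = 4: 1/n_i² = 1/16 − 0.02250 = 0.04000, so n_i ≈ 5.00.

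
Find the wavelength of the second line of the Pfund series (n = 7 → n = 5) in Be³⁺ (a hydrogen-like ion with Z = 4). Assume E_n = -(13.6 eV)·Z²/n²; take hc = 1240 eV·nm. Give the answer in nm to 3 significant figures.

291 nm

The Pfund series terminates on n_f = 5; the second line has n_i = 5+2 = 7.
ΔE = 217.6 × (1/5² − 1/7²) = 4.263 eV.
λ = 1240 / 4.263 = 291 nm.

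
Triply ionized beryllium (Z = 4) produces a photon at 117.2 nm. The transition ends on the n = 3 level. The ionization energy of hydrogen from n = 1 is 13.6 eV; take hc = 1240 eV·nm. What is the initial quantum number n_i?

The photon energy is ΔE = hc/λ = 1240 / 117.2 = 10.58 eV.
With Z = 4, ΔE = 217.6 × (1/n_f² − 1/n_i²), so 1/n_f² − 1/n_i² = 0.04862.
With n_f = 3: 1/n_i² = 1/9 − 0.04862 = 0.06249, so n_i ≈ 4.00.

n_i = 4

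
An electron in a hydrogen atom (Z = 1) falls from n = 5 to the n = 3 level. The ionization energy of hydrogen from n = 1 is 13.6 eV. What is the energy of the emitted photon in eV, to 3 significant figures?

E_5 = −13.60/25 = −0.5440 eV and E_3 = −13.60/9 = −1.511 eV.
The photon energy is |E_5 − E_3| = 0.967 eV.

0.967 eV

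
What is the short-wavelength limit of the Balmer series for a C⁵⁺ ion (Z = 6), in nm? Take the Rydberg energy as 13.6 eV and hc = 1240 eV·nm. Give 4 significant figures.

10.13 nm

The Balmer series has lower level n_f = 2; the series limit corresponds to n_i → ∞.
ΔE_max = 13.6 × 36 / 2² = 122.4 eV.
λ_min = 1240 / 122.4 = 10.13 nm.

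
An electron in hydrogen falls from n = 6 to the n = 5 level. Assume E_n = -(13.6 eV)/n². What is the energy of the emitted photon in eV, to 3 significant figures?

0.166 eV

E_6 = −13.60/36 = −0.3778 eV and E_5 = −13.60/25 = −0.5440 eV.
The photon energy is |E_6 − E_5| = 0.166 eV.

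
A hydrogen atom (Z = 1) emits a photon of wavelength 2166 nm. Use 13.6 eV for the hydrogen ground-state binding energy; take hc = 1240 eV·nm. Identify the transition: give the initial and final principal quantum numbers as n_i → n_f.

n_i = 7, n_f = 4

The photon energy is ΔE = hc/λ = 1240 / 2166 = 0.5725 eV.
With Z = 1, ΔE = 13.60 × (1/n_f² − 1/n_i²), so 1/n_f² − 1/n_i² = 0.04209.
Trying n_f = 4 gives 1/n_i² = 0.02041, i.e. n_i ≈ 7; this pair matches.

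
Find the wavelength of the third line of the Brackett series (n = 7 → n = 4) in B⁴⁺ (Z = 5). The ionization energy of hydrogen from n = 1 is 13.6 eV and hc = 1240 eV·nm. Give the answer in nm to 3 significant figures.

The Brackett series terminates on n_f = 4; the third line has n_i = 4+3 = 7.
ΔE = 340.0 × (1/4² − 1/7²) = 14.31 eV.
λ = 1240 / 14.31 = 86.6 nm.

86.6 nm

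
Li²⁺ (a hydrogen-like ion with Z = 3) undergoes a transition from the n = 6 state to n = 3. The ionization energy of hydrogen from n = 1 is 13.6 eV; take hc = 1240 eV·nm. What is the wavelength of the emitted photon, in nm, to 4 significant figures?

For Z = 3 the level energies scale as Z², so the effective Rydberg energy is 13.6 × 9 = 122.4 eV.
ΔE = 122.4 × (1/3² − 1/6²) = 122.4 × 0.08333 = 10.20 eV.
λ = hc/ΔE = 1240 / 10.20 = 121.6 nm.

121.6 nm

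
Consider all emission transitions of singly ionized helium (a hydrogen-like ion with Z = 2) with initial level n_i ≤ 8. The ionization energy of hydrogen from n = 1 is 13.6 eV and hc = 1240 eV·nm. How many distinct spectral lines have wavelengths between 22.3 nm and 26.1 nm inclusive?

6

Enumerate all n_i → n_f pairs with 1 ≤ n_f < n_i ≤ 8 and compute λ = 1240 / [13.6·4·(1/n_f² − 1/n_i²)].
Lines falling in [22.3, 26.1] nm: 8→1 (23.16 nm), 7→1 (23.27 nm), 6→1 (23.45 nm), 5→1 (23.74 nm), 4→1 (24.31 nm), 3→1 (25.64 nm).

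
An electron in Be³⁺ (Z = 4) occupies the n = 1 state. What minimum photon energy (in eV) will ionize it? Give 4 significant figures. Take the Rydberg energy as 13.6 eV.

217.6 eV

E_n = −13.6 Z²/n² = −217.6/n² eV for Z = 4.
E_1 = −217.6/1 = −217.6 eV, so ionization (to E = 0) requires 217.6 eV.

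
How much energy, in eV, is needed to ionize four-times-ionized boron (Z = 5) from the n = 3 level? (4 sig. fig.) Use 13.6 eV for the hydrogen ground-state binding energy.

E_n = −13.6 Z²/n² = −340.0/n² eV for Z = 5.
E_3 = −340.0/9 = −37.78 eV, so ionization (to E = 0) requires 37.78 eV.

37.78 eV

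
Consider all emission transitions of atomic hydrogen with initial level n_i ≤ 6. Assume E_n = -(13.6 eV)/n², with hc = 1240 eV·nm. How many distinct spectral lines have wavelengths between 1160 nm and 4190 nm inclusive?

Enumerate all n_i → n_f pairs with 1 ≤ n_f < n_i ≤ 6 and compute λ = 1240 / [13.6·1·(1/n_f² − 1/n_i²)].
Lines falling in [1160, 4190] nm: 5→3 (1282 nm), 4→3 (1876 nm), 6→4 (2626 nm), 5→4 (4052 nm).

4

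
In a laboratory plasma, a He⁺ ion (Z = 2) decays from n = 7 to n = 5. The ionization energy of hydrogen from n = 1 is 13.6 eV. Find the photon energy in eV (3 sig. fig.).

1.07 eV

The Bohr energies scale as Z², so for Z = 2: E_n = −54.40/n² eV.
E_7 = −54.40/49 = −1.110 eV and E_5 = −54.40/25 = −2.176 eV.
The photon energy is |E_7 − E_5| = 1.07 eV.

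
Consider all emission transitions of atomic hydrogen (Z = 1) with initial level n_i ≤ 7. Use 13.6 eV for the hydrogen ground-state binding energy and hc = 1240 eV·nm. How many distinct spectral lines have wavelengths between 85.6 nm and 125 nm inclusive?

6

Enumerate all n_i → n_f pairs with 1 ≤ n_f < n_i ≤ 7 and compute λ = 1240 / [13.6·1·(1/n_f² − 1/n_i²)].
Lines falling in [85.6, 125] nm: 7→1 (93.08 nm), 6→1 (93.78 nm), 5→1 (94.98 nm), 4→1 (97.25 nm), 3→1 (102.6 nm), 2→1 (121.6 nm).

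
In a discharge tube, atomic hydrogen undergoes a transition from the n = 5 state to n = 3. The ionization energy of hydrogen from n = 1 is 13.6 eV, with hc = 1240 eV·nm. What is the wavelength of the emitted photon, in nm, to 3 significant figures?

ΔE = 13.60 × (1/3² − 1/5²) = 13.60 × 0.07111 = 0.9671 eV.
λ = hc/ΔE = 1240 / 0.9671 = 1280 nm.
This line belongs to the Paschen series.

1280 nm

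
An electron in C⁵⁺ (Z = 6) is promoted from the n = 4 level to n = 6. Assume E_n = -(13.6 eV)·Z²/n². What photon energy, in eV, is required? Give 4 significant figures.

17.00 eV

The Bohr energies scale as Z², so for Z = 6: E_n = −489.6/n² eV.
E_6 = −489.6/36 = −13.60 eV and E_4 = −489.6/16 = −30.60 eV.
The photon energy is |E_6 − E_4| = 17.00 eV.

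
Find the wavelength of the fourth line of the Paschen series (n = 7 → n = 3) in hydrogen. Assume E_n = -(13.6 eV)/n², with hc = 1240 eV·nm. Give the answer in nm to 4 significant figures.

The Paschen series terminates on n_f = 3; the fourth line has n_i = 3+4 = 7.
ΔE = 13.60 × (1/3² − 1/7²) = 1.234 eV.
λ = 1240 / 1.234 = 1005 nm.

1005 nm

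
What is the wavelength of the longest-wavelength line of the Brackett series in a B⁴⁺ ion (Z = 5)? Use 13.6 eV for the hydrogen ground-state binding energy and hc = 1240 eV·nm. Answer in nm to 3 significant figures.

162 nm

The Brackett series terminates on n_f = 4; the first line has n_i = 4+1 = 5.
ΔE = 340.0 × (1/4² − 1/5²) = 7.650 eV.
λ = 1240 / 7.650 = 162 nm.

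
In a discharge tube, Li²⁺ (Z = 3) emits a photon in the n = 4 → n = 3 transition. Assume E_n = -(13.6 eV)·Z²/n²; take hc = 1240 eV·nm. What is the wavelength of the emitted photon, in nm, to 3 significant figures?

208 nm

For Z = 3 the level energies scale as Z², so the effective Rydberg energy is 13.6 × 9 = 122.4 eV.
ΔE = 122.4 × (1/3² − 1/4²) = 122.4 × 0.04861 = 5.950 eV.
λ = hc/ΔE = 1240 / 5.950 = 208 nm.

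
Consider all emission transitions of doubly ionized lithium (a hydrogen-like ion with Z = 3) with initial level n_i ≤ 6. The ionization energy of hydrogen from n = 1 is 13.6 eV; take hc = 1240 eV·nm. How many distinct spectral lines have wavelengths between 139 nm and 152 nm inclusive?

1

Enumerate all n_i → n_f pairs with 1 ≤ n_f < n_i ≤ 6 and compute λ = 1240 / [13.6·9·(1/n_f² − 1/n_i²)].
Lines falling in [139, 152] nm: 5→3 (142.5 nm).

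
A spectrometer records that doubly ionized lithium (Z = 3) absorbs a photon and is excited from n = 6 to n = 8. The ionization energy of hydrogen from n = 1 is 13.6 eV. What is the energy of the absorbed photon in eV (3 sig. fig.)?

The Bohr energies scale as Z², so for Z = 3: E_n = −122.4/n² eV.
E_8 = −122.4/64 = −1.913 eV and E_6 = −122.4/36 = −3.400 eV.
The photon energy is |E_8 − E_6| = 1.49 eV.

1.49 eV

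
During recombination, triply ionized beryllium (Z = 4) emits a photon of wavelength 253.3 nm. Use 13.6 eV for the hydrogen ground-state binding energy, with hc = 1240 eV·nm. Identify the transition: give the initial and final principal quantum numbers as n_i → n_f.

The photon energy is ΔE = hc/λ = 1240 / 253.3 = 4.895 eV.
With Z = 4, ΔE = 217.6 × (1/n_f² − 1/n_i²), so 1/n_f² − 1/n_i² = 0.02250.
Trying n_f = 4 gives 1/n_i² = 0.04000, i.e. n_i ≈ 5; this pair matches.

n_i = 5, n_f = 4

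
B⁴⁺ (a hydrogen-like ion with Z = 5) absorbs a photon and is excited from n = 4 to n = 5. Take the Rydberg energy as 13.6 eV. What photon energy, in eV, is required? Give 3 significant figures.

The Bohr energies scale as Z², so for Z = 5: E_n = −340.0/n² eV.
E_5 = −340.0/25 = −13.60 eV and E_4 = −340.0/16 = −21.25 eV.
The photon energy is |E_5 − E_4| = 7.65 eV.

7.65 eV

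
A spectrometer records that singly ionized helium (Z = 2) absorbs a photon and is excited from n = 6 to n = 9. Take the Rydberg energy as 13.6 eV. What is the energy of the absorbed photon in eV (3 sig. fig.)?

The Bohr energies scale as Z², so for Z = 2: E_n = −54.40/n² eV.
E_9 = −54.40/81 = −0.6716 eV and E_6 = −54.40/36 = −1.511 eV.
The photon energy is |E_9 − E_6| = 0.840 eV.

0.840 eV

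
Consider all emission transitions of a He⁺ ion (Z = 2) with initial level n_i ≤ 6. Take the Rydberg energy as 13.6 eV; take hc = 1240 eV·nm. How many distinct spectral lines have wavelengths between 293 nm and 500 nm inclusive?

2

Enumerate all n_i → n_f pairs with 1 ≤ n_f < n_i ≤ 6 and compute λ = 1240 / [13.6·4·(1/n_f² − 1/n_i²)].
Lines falling in [293, 500] nm: 5→3 (320.5 nm), 4→3 (468.9 nm).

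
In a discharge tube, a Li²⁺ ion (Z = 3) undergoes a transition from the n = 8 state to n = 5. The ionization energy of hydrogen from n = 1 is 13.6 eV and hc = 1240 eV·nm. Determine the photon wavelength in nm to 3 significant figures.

416 nm

For Z = 3 the level energies scale as Z², so the effective Rydberg energy is 13.6 × 9 = 122.4 eV.
ΔE = 122.4 × (1/5² − 1/8²) = 122.4 × 0.02438 = 2.984 eV.
λ = hc/ΔE = 1240 / 2.984 = 416 nm.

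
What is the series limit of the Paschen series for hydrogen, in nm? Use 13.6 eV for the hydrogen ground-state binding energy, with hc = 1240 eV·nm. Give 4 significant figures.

820.6 nm

The Paschen series has lower level n_f = 3; the series limit corresponds to n_i → ∞.
ΔE_max = 13.6 × 1 / 3² = 1.511 eV.
λ_min = 1240 / 1.511 = 820.6 nm.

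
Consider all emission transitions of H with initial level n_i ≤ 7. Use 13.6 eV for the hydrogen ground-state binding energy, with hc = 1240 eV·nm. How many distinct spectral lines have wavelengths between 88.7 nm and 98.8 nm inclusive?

4

Enumerate all n_i → n_f pairs with 1 ≤ n_f < n_i ≤ 7 and compute λ = 1240 / [13.6·1·(1/n_f² − 1/n_i²)].
Lines falling in [88.7, 98.8] nm: 7→1 (93.08 nm), 6→1 (93.78 nm), 5→1 (94.98 nm), 4→1 (97.25 nm).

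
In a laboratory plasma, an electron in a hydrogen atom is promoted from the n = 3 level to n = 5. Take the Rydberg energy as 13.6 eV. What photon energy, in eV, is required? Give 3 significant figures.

0.967 eV

E_5 = −13.60/25 = −0.5440 eV and E_3 = −13.60/9 = −1.511 eV.
The photon energy is |E_5 − E_3| = 0.967 eV.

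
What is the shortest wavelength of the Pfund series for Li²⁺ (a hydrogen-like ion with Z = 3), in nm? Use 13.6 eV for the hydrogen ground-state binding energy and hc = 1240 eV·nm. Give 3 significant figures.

The Pfund series has lower level n_f = 5; the series limit corresponds to n_i → ∞.
ΔE_max = 13.6 × 9 / 5² = 4.896 eV.
λ_min = 1240 / 4.896 = 253 nm.

253 nm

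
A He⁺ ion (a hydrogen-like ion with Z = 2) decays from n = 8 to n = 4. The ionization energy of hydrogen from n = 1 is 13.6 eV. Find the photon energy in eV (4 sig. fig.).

The Bohr energies scale as Z², so for Z = 2: E_n = −54.40/n² eV.
E_8 = −54.40/64 = −0.8500 eV and E_4 = −54.40/16 = −3.400 eV.
The photon energy is |E_8 − E_4| = 2.550 eV.

2.550 eV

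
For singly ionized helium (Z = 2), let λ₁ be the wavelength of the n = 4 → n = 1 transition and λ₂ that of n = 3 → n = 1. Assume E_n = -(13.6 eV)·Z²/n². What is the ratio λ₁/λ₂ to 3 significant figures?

λ ∝ 1/ΔE ∝ 1/(1/n_f² − 1/n_i²), and the Z² and hc factors cancel in the ratio.
λ₁/λ₂ = (1/1² − 1/3²)/(1/1² − 1/4²) = 0.8889/0.9375 = 0.948.

0.948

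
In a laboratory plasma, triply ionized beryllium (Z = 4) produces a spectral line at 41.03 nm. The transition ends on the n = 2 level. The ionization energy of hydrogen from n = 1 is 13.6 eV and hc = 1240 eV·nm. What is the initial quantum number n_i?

The photon energy is ΔE = hc/λ = 1240 / 41.03 = 30.22 eV.
With Z = 4, ΔE = 217.6 × (1/n_f² − 1/n_i²), so 1/n_f² − 1/n_i² = 0.1389.
With n_f = 2: 1/n_i² = 1/4 − 0.1389 = 0.1111, so n_i ≈ 3.00.

n_i = 3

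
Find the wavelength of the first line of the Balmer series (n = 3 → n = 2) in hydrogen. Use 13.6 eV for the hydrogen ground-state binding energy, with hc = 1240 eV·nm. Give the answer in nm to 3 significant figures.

The Balmer series terminates on n_f = 2; the first line has n_i = 2+1 = 3.
ΔE = 13.60 × (1/2² − 1/3²) = 1.889 eV.
λ = 1240 / 1.889 = 656 nm.

656 nm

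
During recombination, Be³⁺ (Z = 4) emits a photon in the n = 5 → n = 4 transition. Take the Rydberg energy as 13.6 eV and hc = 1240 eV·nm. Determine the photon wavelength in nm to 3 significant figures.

For Z = 4 the level energies scale as Z², so the effective Rydberg energy is 13.6 × 16 = 217.6 eV.
ΔE = 217.6 × (1/4² − 1/5²) = 217.6 × 0.02250 = 4.896 eV.
λ = hc/ΔE = 1240 / 4.896 = 253 nm.

253 nm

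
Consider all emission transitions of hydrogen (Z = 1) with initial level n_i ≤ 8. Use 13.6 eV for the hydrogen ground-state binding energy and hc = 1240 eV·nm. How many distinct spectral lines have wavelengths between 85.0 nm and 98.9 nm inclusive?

Enumerate all n_i → n_f pairs with 1 ≤ n_f < n_i ≤ 8 and compute λ = 1240 / [13.6·1·(1/n_f² − 1/n_i²)].
Lines falling in [85.0, 98.9] nm: 8→1 (92.62 nm), 7→1 (93.08 nm), 6→1 (93.78 nm), 5→1 (94.98 nm), 4→1 (97.25 nm).

5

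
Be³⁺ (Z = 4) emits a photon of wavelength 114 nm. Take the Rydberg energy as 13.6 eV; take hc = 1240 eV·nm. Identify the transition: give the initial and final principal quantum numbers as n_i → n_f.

n_i = 9, n_f = 4

The photon energy is ΔE = hc/λ = 1240 / 114 = 10.88 eV.
With Z = 4, ΔE = 217.6 × (1/n_f² − 1/n_i²), so 1/n_f² − 1/n_i² = 0.04999.
Trying n_f = 4 gives 1/n_i² = 0.01251, i.e. n_i ≈ 9; this pair matches.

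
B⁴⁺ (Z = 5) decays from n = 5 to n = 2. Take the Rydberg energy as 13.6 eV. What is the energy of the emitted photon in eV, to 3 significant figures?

The Bohr energies scale as Z², so for Z = 5: E_n = −340.0/n² eV.
E_5 = −340.0/25 = −13.60 eV and E_2 = −340.0/4 = −85.00 eV.
The photon energy is |E_5 − E_2| = 71.4 eV.

71.4 eV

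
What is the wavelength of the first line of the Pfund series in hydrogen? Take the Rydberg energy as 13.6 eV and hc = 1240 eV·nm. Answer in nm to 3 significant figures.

7460 nm

The Pfund series terminates on n_f = 5; the first line has n_i = 5+1 = 6.
ΔE = 13.60 × (1/5² − 1/6²) = 0.1662 eV.
λ = 1240 / 0.1662 = 7460 nm.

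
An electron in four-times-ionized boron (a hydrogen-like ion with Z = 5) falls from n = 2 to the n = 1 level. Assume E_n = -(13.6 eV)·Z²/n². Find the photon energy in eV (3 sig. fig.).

The Bohr energies scale as Z², so for Z = 5: E_n = −340.0/n² eV.
E_2 = −340.0/4 = −85.00 eV and E_1 = −340.0/1 = −340.0 eV.
The photon energy is |E_2 − E_1| = 255 eV.

255 eV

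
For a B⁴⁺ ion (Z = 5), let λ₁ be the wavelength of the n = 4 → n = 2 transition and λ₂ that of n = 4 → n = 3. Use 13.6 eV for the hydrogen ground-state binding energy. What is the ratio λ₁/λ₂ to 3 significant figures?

λ ∝ 1/ΔE ∝ 1/(1/n_f² − 1/n_i²), and the Z² and hc factors cancel in the ratio.
λ₁/λ₂ = (1/3² − 1/4²)/(1/2² − 1/4²) = 0.04861/0.1875 = 0.259.

0.259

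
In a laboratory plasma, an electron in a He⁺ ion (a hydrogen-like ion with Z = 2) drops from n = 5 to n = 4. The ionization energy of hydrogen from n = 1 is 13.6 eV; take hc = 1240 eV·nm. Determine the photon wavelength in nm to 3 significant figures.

1010 nm

For Z = 2 the level energies scale as Z², so the effective Rydberg energy is 13.6 × 4 = 54.40 eV.
ΔE = 54.40 × (1/4² − 1/5²) = 54.40 × 0.02250 = 1.224 eV.
λ = hc/ΔE = 1240 / 1.224 = 1010 nm.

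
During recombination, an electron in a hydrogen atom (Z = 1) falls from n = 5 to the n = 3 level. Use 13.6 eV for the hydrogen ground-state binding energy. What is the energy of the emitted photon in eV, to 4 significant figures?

0.9671 eV

E_5 = −13.60/25 = −0.5440 eV and E_3 = −13.60/9 = −1.511 eV.
The photon energy is |E_5 − E_3| = 0.9671 eV.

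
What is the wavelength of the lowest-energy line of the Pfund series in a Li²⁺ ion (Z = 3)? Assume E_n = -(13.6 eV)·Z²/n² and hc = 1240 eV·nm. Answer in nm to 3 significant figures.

The Pfund series terminates on n_f = 5; the first line has n_i = 5+1 = 6.
ΔE = 122.4 × (1/5² − 1/6²) = 1.496 eV.
λ = 1240 / 1.496 = 829 nm.

829 nm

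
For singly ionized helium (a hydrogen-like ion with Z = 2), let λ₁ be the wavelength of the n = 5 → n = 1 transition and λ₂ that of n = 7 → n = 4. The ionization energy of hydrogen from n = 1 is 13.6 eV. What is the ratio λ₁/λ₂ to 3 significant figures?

0.0438

λ ∝ 1/ΔE ∝ 1/(1/n_f² − 1/n_i²), and the Z² and hc factors cancel in the ratio.
λ₁/λ₂ = (1/4² − 1/7²)/(1/1² − 1/5²) = 0.04209/0.9600 = 0.0438.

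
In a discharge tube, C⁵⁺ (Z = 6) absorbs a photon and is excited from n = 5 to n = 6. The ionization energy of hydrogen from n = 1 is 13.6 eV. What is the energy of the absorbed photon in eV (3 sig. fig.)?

The Bohr energies scale as Z², so for Z = 6: E_n = −489.6/n² eV.
E_6 = −489.6/36 = −13.60 eV and E_5 = −489.6/25 = −19.58 eV.
The photon energy is |E_6 − E_5| = 5.98 eV.

5.98 eV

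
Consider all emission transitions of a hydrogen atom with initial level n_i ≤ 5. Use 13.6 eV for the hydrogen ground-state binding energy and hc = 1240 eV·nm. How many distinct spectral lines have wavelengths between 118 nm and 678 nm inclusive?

4

Enumerate all n_i → n_f pairs with 1 ≤ n_f < n_i ≤ 5 and compute λ = 1240 / [13.6·1·(1/n_f² − 1/n_i²)].
Lines falling in [118, 678] nm: 2→1 (121.6 nm), 5→2 (434.2 nm), 4→2 (486.3 nm), 3→2 (656.5 nm).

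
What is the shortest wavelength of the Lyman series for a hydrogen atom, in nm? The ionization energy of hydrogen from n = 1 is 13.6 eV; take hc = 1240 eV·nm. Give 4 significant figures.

The Lyman series has lower level n_f = 1; the series limit corresponds to n_i → ∞.
ΔE_max = 13.6 × 1 / 1² = 13.60 eV.
λ_min = 1240 / 13.60 = 91.18 nm.

91.18 nm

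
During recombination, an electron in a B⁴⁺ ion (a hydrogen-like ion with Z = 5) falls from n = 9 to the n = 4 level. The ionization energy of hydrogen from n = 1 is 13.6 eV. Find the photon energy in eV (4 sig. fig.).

The Bohr energies scale as Z², so for Z = 5: E_n = −340.0/n² eV.
E_9 = −340.0/81 = −4.198 eV and E_4 = −340.0/16 = −21.25 eV.
The photon energy is |E_9 − E_4| = 17.05 eV.

17.05 eV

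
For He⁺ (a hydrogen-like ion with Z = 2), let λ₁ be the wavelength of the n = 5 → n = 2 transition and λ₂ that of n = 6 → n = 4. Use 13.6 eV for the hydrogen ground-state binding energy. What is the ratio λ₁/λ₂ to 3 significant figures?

0.165

λ ∝ 1/ΔE ∝ 1/(1/n_f² − 1/n_i²), and the Z² and hc factors cancel in the ratio.
λ₁/λ₂ = (1/4² − 1/6²)/(1/2² − 1/5²) = 0.03472/0.2100 = 0.165.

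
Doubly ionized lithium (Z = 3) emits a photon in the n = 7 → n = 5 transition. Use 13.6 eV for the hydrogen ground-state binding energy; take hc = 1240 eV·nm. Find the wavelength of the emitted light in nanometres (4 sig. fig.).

For Z = 3 the level energies scale as Z², so the effective Rydberg energy is 13.6 × 9 = 122.4 eV.
ΔE = 122.4 × (1/5² − 1/7²) = 122.4 × 0.01959 = 2.398 eV.
λ = hc/ΔE = 1240 / 2.398 = 517.1 nm.

517.1 nm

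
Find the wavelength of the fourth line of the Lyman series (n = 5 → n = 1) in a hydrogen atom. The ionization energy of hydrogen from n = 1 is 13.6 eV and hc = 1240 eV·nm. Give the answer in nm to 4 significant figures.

The Lyman series terminates on n_f = 1; the fourth line has n_i = 1+4 = 5.
ΔE = 13.60 × (1/1² − 1/5²) = 13.06 eV.
λ = 1240 / 13.06 = 94.98 nm.

94.98 nm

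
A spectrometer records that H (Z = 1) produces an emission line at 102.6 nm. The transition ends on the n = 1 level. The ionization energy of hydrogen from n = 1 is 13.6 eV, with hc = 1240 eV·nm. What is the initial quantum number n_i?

The photon energy is ΔE = hc/λ = 1240 / 102.6 = 12.09 eV.
With Z = 1, ΔE = 13.60 × (1/n_f² − 1/n_i²), so 1/n_f² − 1/n_i² = 0.8887.
With n_f = 1: 1/n_i² = 1/1 − 0.8887 = 0.1113, so n_i ≈ 3.00.

n_i = 3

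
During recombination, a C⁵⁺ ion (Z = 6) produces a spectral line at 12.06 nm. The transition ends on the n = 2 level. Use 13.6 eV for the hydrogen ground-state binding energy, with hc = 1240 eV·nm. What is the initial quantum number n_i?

n_i = 5

The photon energy is ΔE = hc/λ = 1240 / 12.06 = 102.8 eV.
With Z = 6, ΔE = 489.6 × (1/n_f² − 1/n_i²), so 1/n_f² − 1/n_i² = 0.2100.
With n_f = 2: 1/n_i² = 1/4 − 0.2100 = 0.03999, so n_i ≈ 5.00.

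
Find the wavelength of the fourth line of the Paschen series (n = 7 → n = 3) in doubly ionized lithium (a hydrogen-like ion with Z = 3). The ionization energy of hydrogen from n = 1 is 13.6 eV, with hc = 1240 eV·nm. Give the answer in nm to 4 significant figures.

111.7 nm

The Paschen series terminates on n_f = 3; the fourth line has n_i = 3+4 = 7.
ΔE = 122.4 × (1/3² − 1/7²) = 11.10 eV.
λ = 1240 / 11.10 = 111.7 nm.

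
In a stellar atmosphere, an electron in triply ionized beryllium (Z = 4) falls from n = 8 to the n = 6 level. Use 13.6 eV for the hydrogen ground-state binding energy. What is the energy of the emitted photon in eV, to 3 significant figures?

The Bohr energies scale as Z², so for Z = 4: E_n = −217.6/n² eV.
E_8 = −217.6/64 = −3.400 eV and E_6 = −217.6/36 = −6.044 eV.
The photon energy is |E_8 − E_6| = 2.64 eV.

2.64 eV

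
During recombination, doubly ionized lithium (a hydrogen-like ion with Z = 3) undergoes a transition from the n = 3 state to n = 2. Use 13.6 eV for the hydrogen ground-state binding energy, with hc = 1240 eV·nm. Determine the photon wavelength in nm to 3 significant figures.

For Z = 3 the level energies scale as Z², so the effective Rydberg energy is 13.6 × 9 = 122.4 eV.
ΔE = 122.4 × (1/2² − 1/3²) = 122.4 × 0.1389 = 17.00 eV.
λ = hc/ΔE = 1240 / 17.00 = 72.9 nm.

72.9 nm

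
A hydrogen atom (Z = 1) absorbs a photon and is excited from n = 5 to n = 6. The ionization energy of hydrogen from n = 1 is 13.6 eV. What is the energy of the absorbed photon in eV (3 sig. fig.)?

E_6 = −13.60/36 = −0.3778 eV and E_5 = −13.60/25 = −0.5440 eV.
The photon energy is |E_6 − E_5| = 0.166 eV.

0.166 eV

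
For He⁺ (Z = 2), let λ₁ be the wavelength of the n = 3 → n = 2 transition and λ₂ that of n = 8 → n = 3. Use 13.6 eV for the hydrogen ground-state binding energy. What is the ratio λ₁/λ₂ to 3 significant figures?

0.688

λ ∝ 1/ΔE ∝ 1/(1/n_f² − 1/n_i²), and the Z² and hc factors cancel in the ratio.
λ₁/λ₂ = (1/3² − 1/8²)/(1/2² − 1/3²) = 0.09549/0.1389 = 0.688.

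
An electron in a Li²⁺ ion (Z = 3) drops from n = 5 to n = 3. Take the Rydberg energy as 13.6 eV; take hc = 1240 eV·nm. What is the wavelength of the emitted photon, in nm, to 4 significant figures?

For Z = 3 the level energies scale as Z², so the effective Rydberg energy is 13.6 × 9 = 122.4 eV.
ΔE = 122.4 × (1/3² − 1/5²) = 122.4 × 0.07111 = 8.704 eV.
λ = hc/ΔE = 1240 / 8.704 = 142.5 nm.

142.5 nm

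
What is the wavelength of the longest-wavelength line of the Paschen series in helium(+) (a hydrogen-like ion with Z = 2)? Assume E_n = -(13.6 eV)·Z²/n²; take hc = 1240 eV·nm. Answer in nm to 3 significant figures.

469 nm

The Paschen series terminates on n_f = 3; the first line has n_i = 3+1 = 4.
ΔE = 54.40 × (1/3² − 1/4²) = 2.644 eV.
λ = 1240 / 2.644 = 469 nm.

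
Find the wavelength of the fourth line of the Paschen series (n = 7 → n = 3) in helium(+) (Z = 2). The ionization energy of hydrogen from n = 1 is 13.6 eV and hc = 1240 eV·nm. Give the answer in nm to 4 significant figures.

251.3 nm

The Paschen series terminates on n_f = 3; the fourth line has n_i = 3+4 = 7.
ΔE = 54.40 × (1/3² − 1/7²) = 4.934 eV.
λ = 1240 / 4.934 = 251.3 nm.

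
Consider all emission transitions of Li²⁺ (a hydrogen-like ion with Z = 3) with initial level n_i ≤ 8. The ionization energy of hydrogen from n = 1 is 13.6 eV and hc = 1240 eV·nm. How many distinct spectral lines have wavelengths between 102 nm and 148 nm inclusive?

4

Enumerate all n_i → n_f pairs with 1 ≤ n_f < n_i ≤ 8 and compute λ = 1240 / [13.6·9·(1/n_f² − 1/n_i²)].
Lines falling in [102, 148] nm: 8→3 (106.1 nm), 7→3 (111.7 nm), 6→3 (121.6 nm), 5→3 (142.5 nm).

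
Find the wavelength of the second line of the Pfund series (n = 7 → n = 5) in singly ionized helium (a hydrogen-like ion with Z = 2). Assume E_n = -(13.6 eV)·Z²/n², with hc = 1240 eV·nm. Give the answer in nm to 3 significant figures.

1160 nm

The Pfund series terminates on n_f = 5; the second line has n_i = 5+2 = 7.
ΔE = 54.40 × (1/5² − 1/7²) = 1.066 eV.
λ = 1240 / 1.066 = 1160 nm.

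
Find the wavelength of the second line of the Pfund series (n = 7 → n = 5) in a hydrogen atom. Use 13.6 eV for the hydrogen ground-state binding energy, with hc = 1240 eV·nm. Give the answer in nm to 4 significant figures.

4654 nm

The Pfund series terminates on n_f = 5; the second line has n_i = 5+2 = 7.
ΔE = 13.60 × (1/5² − 1/7²) = 0.2664 eV.
λ = 1240 / 0.2664 = 4654 nm.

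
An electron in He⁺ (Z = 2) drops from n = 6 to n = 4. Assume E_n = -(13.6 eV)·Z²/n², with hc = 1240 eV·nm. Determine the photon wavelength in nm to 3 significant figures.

For Z = 2 the level energies scale as Z², so the effective Rydberg energy is 13.6 × 4 = 54.40 eV.
ΔE = 54.40 × (1/4² − 1/6²) = 54.40 × 0.03472 = 1.889 eV.
λ = hc/ΔE = 1240 / 1.889 = 656 nm.

656 nm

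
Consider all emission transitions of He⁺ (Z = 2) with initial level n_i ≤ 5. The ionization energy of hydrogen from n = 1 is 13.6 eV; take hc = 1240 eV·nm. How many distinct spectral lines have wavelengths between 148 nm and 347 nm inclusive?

2

Enumerate all n_i → n_f pairs with 1 ≤ n_f < n_i ≤ 5 and compute λ = 1240 / [13.6·4·(1/n_f² − 1/n_i²)].
Lines falling in [148, 347] nm: 3→2 (164.1 nm), 5→3 (320.5 nm).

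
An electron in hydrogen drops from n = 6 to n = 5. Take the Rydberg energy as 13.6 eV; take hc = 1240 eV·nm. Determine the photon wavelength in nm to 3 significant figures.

7460 nm

ΔE = 13.60 × (1/5² − 1/6²) = 13.60 × 0.01222 = 0.1662 eV.
λ = hc/ΔE = 1240 / 0.1662 = 7460 nm.
This line belongs to the Pfund series.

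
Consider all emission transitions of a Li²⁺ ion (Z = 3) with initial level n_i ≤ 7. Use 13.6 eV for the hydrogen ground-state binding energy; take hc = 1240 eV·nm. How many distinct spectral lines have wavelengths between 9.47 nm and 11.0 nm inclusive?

4

Enumerate all n_i → n_f pairs with 1 ≤ n_f < n_i ≤ 7 and compute λ = 1240 / [13.6·9·(1/n_f² − 1/n_i²)].
Lines falling in [9.47, 11.0] nm: 7→1 (10.34 nm), 6→1 (10.42 nm), 5→1 (10.55 nm), 4→1 (10.81 nm).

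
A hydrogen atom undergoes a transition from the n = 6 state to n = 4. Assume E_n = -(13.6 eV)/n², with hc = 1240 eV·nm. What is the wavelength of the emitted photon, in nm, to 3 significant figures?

2630 nm

ΔE = 13.60 × (1/4² − 1/6²) = 13.60 × 0.03472 = 0.4722 eV.
λ = hc/ΔE = 1240 / 0.4722 = 2630 nm.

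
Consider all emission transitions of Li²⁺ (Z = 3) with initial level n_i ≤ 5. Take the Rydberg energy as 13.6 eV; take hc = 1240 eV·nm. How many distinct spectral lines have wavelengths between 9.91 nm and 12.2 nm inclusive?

3

Enumerate all n_i → n_f pairs with 1 ≤ n_f < n_i ≤ 5 and compute λ = 1240 / [13.6·9·(1/n_f² − 1/n_i²)].
Lines falling in [9.91, 12.2] nm: 5→1 (10.55 nm), 4→1 (10.81 nm), 3→1 (11.40 nm).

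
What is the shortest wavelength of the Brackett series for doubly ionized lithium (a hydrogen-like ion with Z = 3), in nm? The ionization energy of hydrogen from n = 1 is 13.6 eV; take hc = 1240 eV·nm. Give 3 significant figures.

162 nm

The Brackett series has lower level n_f = 4; the series limit corresponds to n_i → ∞.
ΔE_max = 13.6 × 9 / 4² = 7.650 eV.
λ_min = 1240 / 7.650 = 162 nm.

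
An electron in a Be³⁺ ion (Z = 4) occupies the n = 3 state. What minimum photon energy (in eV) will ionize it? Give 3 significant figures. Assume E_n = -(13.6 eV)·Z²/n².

24.2 eV

E_n = −13.6 Z²/n² = −217.6/n² eV for Z = 4.
E_3 = −217.6/9 = −24.2 eV, so ionization (to E = 0) requires 24.2 eV.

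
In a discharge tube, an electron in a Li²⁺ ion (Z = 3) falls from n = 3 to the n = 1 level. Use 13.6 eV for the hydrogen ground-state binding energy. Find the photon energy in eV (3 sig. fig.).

The Bohr energies scale as Z², so for Z = 3: E_n = −122.4/n² eV.
E_3 = −122.4/9 = −13.60 eV and E_1 = −122.4/1 = −122.4 eV.
The photon energy is |E_3 − E_1| = 109 eV.

109 eV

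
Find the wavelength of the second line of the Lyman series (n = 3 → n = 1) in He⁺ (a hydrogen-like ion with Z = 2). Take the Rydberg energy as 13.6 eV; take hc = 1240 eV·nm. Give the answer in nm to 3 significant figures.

The Lyman series terminates on n_f = 1; the second line has n_i = 1+2 = 3.
ΔE = 54.40 × (1/1² − 1/3²) = 48.36 eV.
λ = 1240 / 48.36 = 25.6 nm.

25.6 nm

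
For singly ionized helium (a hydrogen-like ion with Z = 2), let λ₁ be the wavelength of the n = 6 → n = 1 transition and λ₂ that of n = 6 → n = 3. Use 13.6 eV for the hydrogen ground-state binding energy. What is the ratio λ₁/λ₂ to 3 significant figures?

0.0857

λ ∝ 1/ΔE ∝ 1/(1/n_f² − 1/n_i²), and the Z² and hc factors cancel in the ratio.
λ₁/λ₂ = (1/3² − 1/6²)/(1/1² − 1/6²) = 0.08333/0.9722 = 0.0857.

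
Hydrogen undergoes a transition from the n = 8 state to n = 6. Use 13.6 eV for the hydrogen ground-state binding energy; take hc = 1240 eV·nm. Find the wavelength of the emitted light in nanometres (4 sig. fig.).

ΔE = 13.60 × (1/6² − 1/8²) = 13.60 × 0.01215 = 0.1653 eV.
λ = hc/ΔE = 1240 / 0.1653 = 7503 nm.

7503 nm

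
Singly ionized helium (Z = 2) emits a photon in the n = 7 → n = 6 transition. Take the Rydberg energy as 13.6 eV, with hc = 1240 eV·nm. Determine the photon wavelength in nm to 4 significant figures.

For Z = 2 the level energies scale as Z², so the effective Rydberg energy is 13.6 × 4 = 54.40 eV.
ΔE = 54.40 × (1/6² − 1/7²) = 54.40 × 0.007370 = 0.4009 eV.
λ = hc/ΔE = 1240 / 0.4009 = 3093 nm.

3093 nm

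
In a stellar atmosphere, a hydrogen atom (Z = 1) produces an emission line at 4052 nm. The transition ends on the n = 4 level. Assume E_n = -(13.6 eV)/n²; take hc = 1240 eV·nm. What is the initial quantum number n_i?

n_i = 5

The photon energy is ΔE = hc/λ = 1240 / 4052 = 0.3060 eV.
With Z = 1, ΔE = 13.60 × (1/n_f² − 1/n_i²), so 1/n_f² − 1/n_i² = 0.02250.
With n_f = 4: 1/n_i² = 1/16 − 0.02250 = 0.04000, so n_i ≈ 5.00.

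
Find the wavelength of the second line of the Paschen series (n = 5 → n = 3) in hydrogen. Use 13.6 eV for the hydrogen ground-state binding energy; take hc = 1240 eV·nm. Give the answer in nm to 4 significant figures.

The Paschen series terminates on n_f = 3; the second line has n_i = 3+2 = 5.
ΔE = 13.60 × (1/3² − 1/5²) = 0.9671 eV.
λ = 1240 / 0.9671 = 1282 nm.

1282 nm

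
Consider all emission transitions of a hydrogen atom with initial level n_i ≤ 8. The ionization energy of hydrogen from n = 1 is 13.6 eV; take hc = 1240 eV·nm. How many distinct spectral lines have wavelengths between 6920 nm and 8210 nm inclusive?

2

Enumerate all n_i → n_f pairs with 1 ≤ n_f < n_i ≤ 8 and compute λ = 1240 / [13.6·1·(1/n_f² − 1/n_i²)].
Lines falling in [6920, 8210] nm: 6→5 (7460 nm), 8→6 (7503 nm).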